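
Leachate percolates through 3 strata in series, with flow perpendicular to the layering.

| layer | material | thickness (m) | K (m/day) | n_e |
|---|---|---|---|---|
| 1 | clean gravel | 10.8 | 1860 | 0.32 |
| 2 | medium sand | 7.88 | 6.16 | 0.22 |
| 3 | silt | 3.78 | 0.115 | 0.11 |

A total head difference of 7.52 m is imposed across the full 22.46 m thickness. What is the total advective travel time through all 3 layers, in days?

With flow normal to the layers, continuity requires the same specific discharge q through every layer.
Σ(b_i/K_i) = 10.8/1860 + 7.88/6.16 + 3.78/0.115 = 34.15 d.
q = Δh / Σ(b_i/K_i) = 7.52 / 34.15 = 0.2202 m/day.
In each layer the seepage velocity is v_i = q/n_i, so the layer transit time is t_i = b_i·n_i / q:
  layer 1 (clean gravel): t_1 = 10.8 × 0.32 / 0.2202 = 15.70 d
  layer 2 (medium sand): t_2 = 7.88 × 0.22 / 0.2202 = 7.874 d
  layer 3 (silt): t_3 = 3.78 × 0.11 / 0.2202 = 1.888 d
Total t = Σ t_i = 25.46 days.

25.5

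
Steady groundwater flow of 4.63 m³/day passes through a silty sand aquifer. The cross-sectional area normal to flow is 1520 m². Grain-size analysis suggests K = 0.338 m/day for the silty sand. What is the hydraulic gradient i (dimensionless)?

From Q = K·A·i, i = Q / (K·A) = 4.63 / (0.3380 × 1520) = 0.009012.

0.00901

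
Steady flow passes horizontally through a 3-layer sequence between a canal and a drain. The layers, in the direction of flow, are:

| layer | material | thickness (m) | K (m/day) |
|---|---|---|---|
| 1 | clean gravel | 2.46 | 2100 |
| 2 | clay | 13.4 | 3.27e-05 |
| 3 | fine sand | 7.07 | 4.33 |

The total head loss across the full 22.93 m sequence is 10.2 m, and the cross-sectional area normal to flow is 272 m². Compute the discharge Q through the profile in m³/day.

Flow is perpendicular to layering, so the layers act in series and the equivalent K is the thickness-weighted harmonic mean.
Total thickness L = 2.46 + 13.4 + 7.07 = 22.93 m.
Σ(b_i/K_i) = 2.46/2100 + 13.4/3.27e-05 + 7.07/4.33 = 4.098e+05 d.
K_eq = L / Σ(b_i/K_i) = 22.93 / 4.098e+05 = 5.596e-05 m/day.
Q = K_eq · A · (Δh/L) = 5.596e-05 × 272 × (10.2/22.93) = 0.006770 m³/day.

0.00677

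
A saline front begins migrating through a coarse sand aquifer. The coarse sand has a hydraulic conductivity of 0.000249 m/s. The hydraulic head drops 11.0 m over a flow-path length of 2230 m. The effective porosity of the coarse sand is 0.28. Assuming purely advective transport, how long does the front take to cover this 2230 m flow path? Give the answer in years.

Convert K: 0.000249 m/s × 86400 = 21.51 m/day.
Hydraulic gradient i = Δh / L = 11.0 / 2230 = 0.004933.
Darcy flux q = K · i = 21.51 × 0.004933 = 0.1061 m/day.
Seepage velocity v = q / n_e = 0.1061 / 0.28 = 0.3790 m/day.
Travel time t = L / v = 2230 / 0.3790 = 5884 days = 16.11 years.

16.1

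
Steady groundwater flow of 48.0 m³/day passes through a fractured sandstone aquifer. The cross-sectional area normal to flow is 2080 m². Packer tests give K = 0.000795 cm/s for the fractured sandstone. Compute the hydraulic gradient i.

0.0336

Convert K: 0.000795 cm/s × 864 = 0.6869 m/day.
From Q = K·A·i, i = Q / (K·A) = 48.0 / (0.6869 × 2080) = 0.03360.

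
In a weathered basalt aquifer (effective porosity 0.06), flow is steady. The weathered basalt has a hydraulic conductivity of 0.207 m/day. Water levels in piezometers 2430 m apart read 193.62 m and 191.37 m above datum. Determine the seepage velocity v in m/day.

0.00319

Hydraulic gradient i = (193.62 − 191.37) / 2430 = 2.25 / 2430 = 0.0009259.
Darcy flux q = K · i = 0.2070 × 0.0009259 = 0.0001917 m/day.
Seepage velocity v = q / n_e = 0.0001917 / 0.06 = 0.003194 m/day.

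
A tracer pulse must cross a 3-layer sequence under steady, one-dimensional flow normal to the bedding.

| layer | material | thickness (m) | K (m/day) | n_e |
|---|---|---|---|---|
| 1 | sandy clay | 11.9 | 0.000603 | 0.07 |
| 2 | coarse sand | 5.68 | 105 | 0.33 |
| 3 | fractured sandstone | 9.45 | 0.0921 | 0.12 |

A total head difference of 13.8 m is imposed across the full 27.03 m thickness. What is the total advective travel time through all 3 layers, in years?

With flow normal to the layers, continuity requires the same specific discharge q through every layer.
Σ(b_i/K_i) = 11.9/0.000603 + 5.68/105 + 9.45/0.0921 = 19837 d.
q = Δh / Σ(b_i/K_i) = 13.8 / 19837 = 0.0006957 m/day.
In each layer the seepage velocity is v_i = q/n_i, so the layer transit time is t_i = b_i·n_i / q:
  layer 1 (sandy clay): t_1 = 11.9 × 0.07 / 0.0006957 = 1197 d
  layer 2 (coarse sand): t_2 = 5.68 × 0.33 / 0.0006957 = 2694 d
  layer 3 (fractured sandstone): t_3 = 9.45 × 0.12 / 0.0006957 = 1630 d
Total t = Σ t_i = 5522 days = 15.12 years.

15.1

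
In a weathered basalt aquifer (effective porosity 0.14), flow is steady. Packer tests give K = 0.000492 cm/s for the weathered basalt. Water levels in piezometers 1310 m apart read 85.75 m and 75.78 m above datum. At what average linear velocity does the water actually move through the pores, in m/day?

0.0231

Convert K: 0.000492 cm/s × 864 = 0.4251 m/day.
Hydraulic gradient i = (85.75 − 75.78) / 1310 = 9.97 / 1310 = 0.007611.
Darcy flux q = K · i = 0.4251 × 0.007611 = 0.003235 m/day.
Seepage velocity v = q / n_e = 0.003235 / 0.14 = 0.02311 m/day.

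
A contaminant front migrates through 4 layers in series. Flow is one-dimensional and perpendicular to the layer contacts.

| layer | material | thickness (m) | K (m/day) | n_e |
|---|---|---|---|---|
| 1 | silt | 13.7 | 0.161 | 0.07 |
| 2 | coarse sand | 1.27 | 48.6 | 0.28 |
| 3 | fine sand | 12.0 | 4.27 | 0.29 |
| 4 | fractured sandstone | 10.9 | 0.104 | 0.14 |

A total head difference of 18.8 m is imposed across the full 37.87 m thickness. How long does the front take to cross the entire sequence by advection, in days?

64.8

With flow normal to the layers, continuity requires the same specific discharge q through every layer.
Σ(b_i/K_i) = 13.7/0.161 + 1.27/48.6 + 12.0/4.27 + 10.9/0.104 = 192.7 d.
q = Δh / Σ(b_i/K_i) = 18.8 / 192.7 = 0.09754 m/day.
In each layer the seepage velocity is v_i = q/n_i, so the layer transit time is t_i = b_i·n_i / q:
  layer 1 (silt): t_1 = 13.7 × 0.07 / 0.09754 = 9.832 d
  layer 2 (coarse sand): t_2 = 1.27 × 0.28 / 0.09754 = 3.646 d
  layer 3 (fine sand): t_3 = 12.0 × 0.29 / 0.09754 = 35.68 d
  layer 4 (fractured sandstone): t_4 = 10.9 × 0.14 / 0.09754 = 15.64 d
Total t = Σ t_i = 64.80 days.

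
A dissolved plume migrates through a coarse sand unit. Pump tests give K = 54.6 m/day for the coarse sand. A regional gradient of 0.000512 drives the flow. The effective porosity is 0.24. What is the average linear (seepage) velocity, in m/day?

Hydraulic gradient i = 0.000512.
Darcy flux q = K · i = 54.60 × 0.0005120 = 0.02796 m/day.
Seepage velocity v = q / n_e = 0.02796 / 0.24 = 0.1165 m/day.

0.116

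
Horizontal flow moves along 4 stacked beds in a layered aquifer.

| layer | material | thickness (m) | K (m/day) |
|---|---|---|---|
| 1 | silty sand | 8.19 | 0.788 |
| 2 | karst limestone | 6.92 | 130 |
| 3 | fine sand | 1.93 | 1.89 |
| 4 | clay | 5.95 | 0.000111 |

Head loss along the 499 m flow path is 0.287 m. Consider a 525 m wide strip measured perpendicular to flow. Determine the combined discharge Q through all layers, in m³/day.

Flow is parallel to layering, so each bed carries its own Darcy discharge and the transmissivities add.
Σ(K_i·b_i) = 0.788×8.19 + 130×6.92 + 1.89×1.93 + 0.000111×5.95 = 909.7 m²/day.
Hydraulic gradient i = Δh / L = 0.287 / 499 = 0.0005752.
Q = Σ(K_i·b_i) · W · i = 909.7 × 525 × 0.0005752 = 274.7 m³/day.

275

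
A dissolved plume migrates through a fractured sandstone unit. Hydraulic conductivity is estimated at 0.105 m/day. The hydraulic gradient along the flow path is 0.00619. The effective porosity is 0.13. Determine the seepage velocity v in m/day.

0.00500

Hydraulic gradient i = 0.00619.
Darcy flux q = K · i = 0.1050 × 0.006190 = 0.0006499 m/day.
Seepage velocity v = q / n_e = 0.0006499 / 0.13 = 0.005000 m/day.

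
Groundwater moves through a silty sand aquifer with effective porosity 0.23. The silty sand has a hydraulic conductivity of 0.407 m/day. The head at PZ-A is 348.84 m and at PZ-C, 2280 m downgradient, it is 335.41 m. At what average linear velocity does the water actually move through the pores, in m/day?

Hydraulic gradient i = (348.84 − 335.41) / 2280 = 13.43 / 2280 = 0.005890.
Darcy flux q = K · i = 0.4070 × 0.005890 = 0.002397 m/day.
Seepage velocity v = q / n_e = 0.002397 / 0.23 = 0.01042 m/day.

0.0104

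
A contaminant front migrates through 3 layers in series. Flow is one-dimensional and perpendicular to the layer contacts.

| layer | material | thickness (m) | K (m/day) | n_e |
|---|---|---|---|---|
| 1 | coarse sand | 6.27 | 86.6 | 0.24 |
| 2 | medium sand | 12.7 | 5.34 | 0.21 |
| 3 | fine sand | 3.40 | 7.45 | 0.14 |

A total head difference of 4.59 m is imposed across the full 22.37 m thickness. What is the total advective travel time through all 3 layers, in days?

With flow normal to the layers, continuity requires the same specific discharge q through every layer.
Σ(b_i/K_i) = 6.27/86.6 + 12.7/5.34 + 3.40/7.45 = 2.907 d.
q = Δh / Σ(b_i/K_i) = 4.59 / 2.907 = 1.579 m/day.
In each layer the seepage velocity is v_i = q/n_i, so the layer transit time is t_i = b_i·n_i / q:
  layer 1 (coarse sand): t_1 = 6.27 × 0.24 / 1.579 = 0.9531 d
  layer 2 (medium sand): t_2 = 12.7 × 0.21 / 1.579 = 1.689 d
  layer 3 (fine sand): t_3 = 3.40 × 0.14 / 1.579 = 0.3015 d
Total t = Σ t_i = 2.944 days.

2.94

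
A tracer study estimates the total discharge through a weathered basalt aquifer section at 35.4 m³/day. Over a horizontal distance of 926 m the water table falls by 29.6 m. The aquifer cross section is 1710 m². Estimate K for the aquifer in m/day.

Hydraulic gradient i = Δh / L = 29.6 / 926 = 0.03197.
From Q = K·A·i, K = Q / (A·i) = 35.4 / (1710 × 0.03197) = 0.6476 m/day.

0.648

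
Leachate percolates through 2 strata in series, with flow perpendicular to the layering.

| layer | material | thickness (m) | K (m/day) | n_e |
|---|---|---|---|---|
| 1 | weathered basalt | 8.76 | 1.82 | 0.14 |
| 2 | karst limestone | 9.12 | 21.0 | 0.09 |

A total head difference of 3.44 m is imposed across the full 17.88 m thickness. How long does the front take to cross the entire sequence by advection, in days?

3.12

With flow normal to the layers, continuity requires the same specific discharge q through every layer.
Σ(b_i/K_i) = 8.76/1.82 + 9.12/21.0 = 5.247 d.
q = Δh / Σ(b_i/K_i) = 3.44 / 5.247 = 0.6556 m/day.
In each layer the seepage velocity is v_i = q/n_i, so the layer transit time is t_i = b_i·n_i / q:
  layer 1 (weathered basalt): t_1 = 8.76 × 0.14 / 0.6556 = 1.871 d
  layer 2 (karst limestone): t_2 = 9.12 × 0.09 / 0.6556 = 1.252 d
Total t = Σ t_i = 3.123 days.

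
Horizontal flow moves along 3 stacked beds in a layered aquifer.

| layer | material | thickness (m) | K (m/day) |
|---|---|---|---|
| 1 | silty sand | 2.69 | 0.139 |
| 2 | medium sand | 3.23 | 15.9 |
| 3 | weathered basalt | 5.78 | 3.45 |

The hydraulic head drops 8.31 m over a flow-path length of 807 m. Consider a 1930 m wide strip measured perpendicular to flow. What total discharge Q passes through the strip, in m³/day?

1420

Flow is parallel to layering, so each bed carries its own Darcy discharge and the transmissivities add.
Σ(K_i·b_i) = 0.139×2.69 + 15.9×3.23 + 3.45×5.78 = 71.67 m²/day.
Hydraulic gradient i = Δh / L = 8.31 / 807 = 0.01030.
Q = Σ(K_i·b_i) · W · i = 71.67 × 1930 × 0.01030 = 1424 m³/day.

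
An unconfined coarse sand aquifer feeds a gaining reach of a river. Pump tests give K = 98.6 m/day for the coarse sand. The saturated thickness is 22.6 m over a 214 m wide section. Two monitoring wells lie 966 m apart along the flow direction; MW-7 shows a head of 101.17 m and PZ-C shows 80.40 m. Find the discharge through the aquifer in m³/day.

Cross-sectional area A = 214 × 22.6 = 4836 m².
Hydraulic gradient i = (101.17 − 80.40) / 966 = 20.77 / 966 = 0.02150.
Darcy's law: Q = K · A · i = 98.60 × 4836 × 0.02150 = 10253 m³/day.

10300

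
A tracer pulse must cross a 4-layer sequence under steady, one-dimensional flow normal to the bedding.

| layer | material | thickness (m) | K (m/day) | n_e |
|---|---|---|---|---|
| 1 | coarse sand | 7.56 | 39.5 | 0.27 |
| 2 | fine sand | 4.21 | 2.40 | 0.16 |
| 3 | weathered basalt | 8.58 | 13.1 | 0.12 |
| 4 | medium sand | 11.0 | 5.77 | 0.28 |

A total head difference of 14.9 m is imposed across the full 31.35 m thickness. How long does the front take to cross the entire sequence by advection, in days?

With flow normal to the layers, continuity requires the same specific discharge q through every layer.
Σ(b_i/K_i) = 7.56/39.5 + 4.21/2.40 + 8.58/13.1 + 11.0/5.77 = 4.507 d.
q = Δh / Σ(b_i/K_i) = 14.9 / 4.507 = 3.306 m/day.
In each layer the seepage velocity is v_i = q/n_i, so the layer transit time is t_i = b_i·n_i / q:
  layer 1 (coarse sand): t_1 = 7.56 × 0.27 / 3.306 = 0.6174 d
  layer 2 (fine sand): t_2 = 4.21 × 0.16 / 3.306 = 0.2037 d
  layer 3 (weathered basalt): t_3 = 8.58 × 0.12 / 3.306 = 0.3114 d
  layer 4 (medium sand): t_4 = 11.0 × 0.28 / 3.306 = 0.9316 d
Total t = Σ t_i = 2.064 days.

2.06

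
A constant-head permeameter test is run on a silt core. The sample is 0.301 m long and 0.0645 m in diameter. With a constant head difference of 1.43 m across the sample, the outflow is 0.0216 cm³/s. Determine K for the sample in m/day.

Cross-sectional area A = π·(d/2)² = π × (0.0645/2)² = 0.003267 m².
Convert discharge: 0.0216 cm³/s = 2.160e-08 m³/s.
Darcy's law rearranged: K = Q·L / (A·Δh) = 2.160e-08 × 0.301 / (0.003267 × 1.43) = 1.391e-06 m/s = 0.1202 m/day.

0.120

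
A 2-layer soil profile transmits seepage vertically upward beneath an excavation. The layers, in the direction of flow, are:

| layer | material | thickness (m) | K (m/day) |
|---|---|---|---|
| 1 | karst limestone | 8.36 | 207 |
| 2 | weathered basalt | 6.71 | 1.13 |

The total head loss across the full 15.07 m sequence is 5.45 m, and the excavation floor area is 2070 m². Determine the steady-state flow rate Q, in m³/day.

Flow is perpendicular to layering, so the layers act in series and the equivalent K is the thickness-weighted harmonic mean.
Total thickness L = 8.36 + 6.71 = 15.07 m.
Σ(b_i/K_i) = 8.36/207 + 6.71/1.13 = 5.978 d.
K_eq = L / Σ(b_i/K_i) = 15.07 / 5.978 = 2.521 m/day.
Q = K_eq · A · (Δh/L) = 2.521 × 2070 × (5.45/15.07) = 1887 m³/day.

1890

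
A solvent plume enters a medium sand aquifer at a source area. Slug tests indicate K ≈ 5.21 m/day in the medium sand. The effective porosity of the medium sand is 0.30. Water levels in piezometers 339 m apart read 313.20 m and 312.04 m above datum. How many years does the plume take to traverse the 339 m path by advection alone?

15.6

Hydraulic gradient i = (313.20 − 312.04) / 339 = 1.16 / 339 = 0.003422.
Darcy flux q = K · i = 5.210 × 0.003422 = 0.01783 m/day.
Seepage velocity v = q / n_e = 0.01783 / 0.30 = 0.05943 m/day.
Travel time t = L / v = 339 / 0.05943 = 5705 days = 15.62 years.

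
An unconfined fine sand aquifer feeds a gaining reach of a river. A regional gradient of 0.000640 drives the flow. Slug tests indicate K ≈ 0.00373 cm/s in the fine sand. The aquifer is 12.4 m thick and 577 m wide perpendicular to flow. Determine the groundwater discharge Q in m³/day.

14.8

Convert K: 0.00373 cm/s × 864 = 3.223 m/day.
Cross-sectional area A = 577 × 12.4 = 7155 m².
Hydraulic gradient i = 0.000640.
Darcy's law: Q = K · A · i = 3.223 × 7155 × 0.0006400 = 14.76 m³/day.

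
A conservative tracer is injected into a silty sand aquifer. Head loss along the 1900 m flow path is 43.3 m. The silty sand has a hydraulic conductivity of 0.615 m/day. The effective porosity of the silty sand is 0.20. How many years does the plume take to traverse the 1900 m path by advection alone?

74.2

Hydraulic gradient i = Δh / L = 43.3 / 1900 = 0.02279.
Darcy flux q = K · i = 0.6150 × 0.02279 = 0.01402 m/day.
Seepage velocity v = q / n_e = 0.01402 / 0.20 = 0.07008 m/day.
Travel time t = L / v = 1900 / 0.07008 = 27113 days = 74.23 years.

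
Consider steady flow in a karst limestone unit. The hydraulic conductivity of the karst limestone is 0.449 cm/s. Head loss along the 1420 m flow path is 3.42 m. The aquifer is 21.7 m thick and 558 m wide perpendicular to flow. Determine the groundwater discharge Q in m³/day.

11300

Convert K: 0.449 cm/s × 864 = 387.9 m/day.
Cross-sectional area A = 558 × 21.7 = 12109 m².
Hydraulic gradient i = Δh / L = 3.42 / 1420 = 0.002408.
Darcy's law: Q = K · A · i = 387.9 × 12109 × 0.002408 = 11313 m³/day.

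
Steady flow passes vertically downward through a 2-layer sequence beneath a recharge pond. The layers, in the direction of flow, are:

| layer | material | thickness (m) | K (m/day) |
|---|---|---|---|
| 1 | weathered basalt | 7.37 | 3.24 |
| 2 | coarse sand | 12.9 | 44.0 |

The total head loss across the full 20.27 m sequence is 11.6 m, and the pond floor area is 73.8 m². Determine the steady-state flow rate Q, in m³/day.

Flow is perpendicular to layering, so the layers act in series and the equivalent K is the thickness-weighted harmonic mean.
Total thickness L = 7.37 + 12.9 = 20.27 m.
Σ(b_i/K_i) = 7.37/3.24 + 12.9/44.0 = 2.568 d.
K_eq = L / Σ(b_i/K_i) = 20.27 / 2.568 = 7.894 m/day.
Q = K_eq · A · (Δh/L) = 7.894 × 73.8 × (11.6/20.27) = 333.4 m³/day.

333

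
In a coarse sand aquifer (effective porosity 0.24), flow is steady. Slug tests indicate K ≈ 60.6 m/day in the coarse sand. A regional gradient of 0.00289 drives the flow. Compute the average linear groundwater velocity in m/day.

Hydraulic gradient i = 0.00289.
Darcy flux q = K · i = 60.60 × 0.002890 = 0.1751 m/day.
Seepage velocity v = q / n_e = 0.1751 / 0.24 = 0.7297 m/day.

0.730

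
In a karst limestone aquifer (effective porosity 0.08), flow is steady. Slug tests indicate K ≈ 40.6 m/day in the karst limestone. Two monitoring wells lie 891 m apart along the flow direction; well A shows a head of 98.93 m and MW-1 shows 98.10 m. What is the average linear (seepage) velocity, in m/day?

0.473

Hydraulic gradient i = (98.93 − 98.10) / 891 = 0.83 / 891 = 0.0009315.
Darcy flux q = K · i = 40.60 × 0.0009315 = 0.03782 m/day.
Seepage velocity v = q / n_e = 0.03782 / 0.08 = 0.4728 m/day.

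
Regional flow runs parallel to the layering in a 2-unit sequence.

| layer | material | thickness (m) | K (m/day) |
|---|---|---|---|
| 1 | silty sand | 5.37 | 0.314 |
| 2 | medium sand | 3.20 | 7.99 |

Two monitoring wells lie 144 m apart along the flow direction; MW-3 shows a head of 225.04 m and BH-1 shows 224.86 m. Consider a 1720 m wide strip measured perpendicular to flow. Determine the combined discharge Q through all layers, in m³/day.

Flow is parallel to layering, so each bed carries its own Darcy discharge and the transmissivities add.
Σ(K_i·b_i) = 0.314×5.37 + 7.99×3.20 = 27.25 m²/day.
Hydraulic gradient i = (225.04 − 224.86) / 144 = 0.18 / 144 = 0.001250.
Q = Σ(K_i·b_i) · W · i = 27.25 × 1720 × 0.001250 = 58.60 m³/day.

58.6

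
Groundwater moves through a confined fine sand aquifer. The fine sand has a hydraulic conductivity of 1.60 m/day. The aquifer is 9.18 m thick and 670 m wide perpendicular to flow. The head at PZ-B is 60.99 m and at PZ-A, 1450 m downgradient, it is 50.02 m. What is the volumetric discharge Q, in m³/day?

Cross-sectional area A = 670 × 9.18 = 6151 m².
Hydraulic gradient i = (60.99 − 50.02) / 1450 = 10.97 / 1450 = 0.007566.
Darcy's law: Q = K · A · i = 1.600 × 6151 × 0.007566 = 74.45 m³/day.

74.5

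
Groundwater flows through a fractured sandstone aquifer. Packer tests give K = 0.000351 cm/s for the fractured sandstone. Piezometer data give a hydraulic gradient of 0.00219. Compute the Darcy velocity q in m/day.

0.000664

Convert K: 0.000351 cm/s × 864 = 0.3033 m/day.
Hydraulic gradient i = 0.00219.
Specific discharge q = K · i = 0.3033 × 0.002190 = 0.0006641 m/day.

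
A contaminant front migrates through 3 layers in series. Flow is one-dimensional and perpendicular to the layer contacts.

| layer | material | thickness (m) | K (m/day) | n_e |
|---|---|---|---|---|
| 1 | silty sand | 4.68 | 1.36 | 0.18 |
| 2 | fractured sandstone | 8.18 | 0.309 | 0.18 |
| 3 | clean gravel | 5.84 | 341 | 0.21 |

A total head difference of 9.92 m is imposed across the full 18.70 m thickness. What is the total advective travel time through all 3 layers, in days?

10.7

With flow normal to the layers, continuity requires the same specific discharge q through every layer.
Σ(b_i/K_i) = 4.68/1.36 + 8.18/0.309 + 5.84/341 = 29.93 d.
q = Δh / Σ(b_i/K_i) = 9.92 / 29.93 = 0.3314 m/day.
In each layer the seepage velocity is v_i = q/n_i, so the layer transit time is t_i = b_i·n_i / q:
  layer 1 (silty sand): t_1 = 4.68 × 0.18 / 0.3314 = 2.542 d
  layer 2 (fractured sandstone): t_2 = 8.18 × 0.18 / 0.3314 = 4.443 d
  layer 3 (clean gravel): t_3 = 5.84 × 0.21 / 0.3314 = 3.700 d
Total t = Σ t_i = 10.68 days.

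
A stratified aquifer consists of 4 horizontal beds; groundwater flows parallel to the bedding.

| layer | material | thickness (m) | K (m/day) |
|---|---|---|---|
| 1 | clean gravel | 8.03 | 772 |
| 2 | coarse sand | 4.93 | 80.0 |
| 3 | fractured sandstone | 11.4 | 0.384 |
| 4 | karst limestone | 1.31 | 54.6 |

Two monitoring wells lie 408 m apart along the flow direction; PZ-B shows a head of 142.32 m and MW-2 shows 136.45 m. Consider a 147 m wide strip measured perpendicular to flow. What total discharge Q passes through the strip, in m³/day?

Flow is parallel to layering, so each bed carries its own Darcy discharge and the transmissivities add.
Σ(K_i·b_i) = 772×8.03 + 80.0×4.93 + 0.384×11.4 + 54.6×1.31 = 6669 m²/day.
Hydraulic gradient i = (142.32 − 136.45) / 408 = 5.87 / 408 = 0.01439.
Q = Σ(K_i·b_i) · W · i = 6669 × 147 × 0.01439 = 14105 m³/day.

14100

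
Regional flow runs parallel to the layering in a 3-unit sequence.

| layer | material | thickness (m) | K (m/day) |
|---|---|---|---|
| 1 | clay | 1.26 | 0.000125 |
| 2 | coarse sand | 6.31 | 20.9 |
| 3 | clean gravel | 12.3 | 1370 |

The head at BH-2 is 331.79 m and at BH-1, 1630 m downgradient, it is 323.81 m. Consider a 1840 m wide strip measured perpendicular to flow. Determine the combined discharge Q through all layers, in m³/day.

153000

Flow is parallel to layering, so each bed carries its own Darcy discharge and the transmissivities add.
Σ(K_i·b_i) = 0.000125×1.26 + 20.9×6.31 + 1370×12.3 = 16983 m²/day.
Hydraulic gradient i = (331.79 − 323.81) / 1630 = 7.98 / 1630 = 0.004896.
Q = Σ(K_i·b_i) · W · i = 16983 × 1840 × 0.004896 = 1.530e+05 m³/day.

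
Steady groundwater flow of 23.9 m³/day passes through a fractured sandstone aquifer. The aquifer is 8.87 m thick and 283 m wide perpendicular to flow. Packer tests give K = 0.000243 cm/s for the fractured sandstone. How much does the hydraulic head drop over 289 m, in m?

Convert K: 0.000243 cm/s × 864 = 0.2100 m/day.
Cross-sectional area A = 283 × 8.87 = 2510 m².
From Q = K·A·i, i = Q / (K·A) = 23.9 / (0.2100 × 2510) = 0.04535.
Head loss Δh = i · L = 0.04535 × 289 = 13.11 m.

13.1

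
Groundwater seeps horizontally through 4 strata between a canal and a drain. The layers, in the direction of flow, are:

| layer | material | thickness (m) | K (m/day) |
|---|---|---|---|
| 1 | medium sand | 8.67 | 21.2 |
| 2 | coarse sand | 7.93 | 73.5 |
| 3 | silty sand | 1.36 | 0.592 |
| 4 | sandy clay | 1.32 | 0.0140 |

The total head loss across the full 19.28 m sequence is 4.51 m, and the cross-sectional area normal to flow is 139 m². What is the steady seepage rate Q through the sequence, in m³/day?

Flow is perpendicular to layering, so the layers act in series and the equivalent K is the thickness-weighted harmonic mean.
Total thickness L = 8.67 + 7.93 + 1.36 + 1.32 = 19.28 m.
Σ(b_i/K_i) = 8.67/21.2 + 7.93/73.5 + 1.36/0.592 + 1.32/0.0140 = 97.10 d.
K_eq = L / Σ(b_i/K_i) = 19.28 / 97.10 = 0.1986 m/day.
Q = K_eq · A · (Δh/L) = 0.1986 × 139 × (4.51/19.28) = 6.456 m³/day.

6.46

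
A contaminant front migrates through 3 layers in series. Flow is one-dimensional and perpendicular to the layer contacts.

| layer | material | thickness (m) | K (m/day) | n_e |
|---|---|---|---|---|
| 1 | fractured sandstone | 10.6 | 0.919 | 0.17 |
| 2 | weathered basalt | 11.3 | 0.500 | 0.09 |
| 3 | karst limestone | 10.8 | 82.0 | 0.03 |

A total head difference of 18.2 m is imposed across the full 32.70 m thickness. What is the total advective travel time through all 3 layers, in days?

5.92

With flow normal to the layers, continuity requires the same specific discharge q through every layer.
Σ(b_i/K_i) = 10.6/0.919 + 11.3/0.500 + 10.8/82.0 = 34.27 d.
q = Δh / Σ(b_i/K_i) = 18.2 / 34.27 = 0.5311 m/day.
In each layer the seepage velocity is v_i = q/n_i, so the layer transit time is t_i = b_i·n_i / q:
  layer 1 (fractured sandstone): t_1 = 10.6 × 0.17 / 0.5311 = 3.393 d
  layer 2 (weathered basalt): t_2 = 11.3 × 0.09 / 0.5311 = 1.915 d
  layer 3 (karst limestone): t_3 = 10.8 × 0.03 / 0.5311 = 0.6100 d
Total t = Σ t_i = 5.917 days.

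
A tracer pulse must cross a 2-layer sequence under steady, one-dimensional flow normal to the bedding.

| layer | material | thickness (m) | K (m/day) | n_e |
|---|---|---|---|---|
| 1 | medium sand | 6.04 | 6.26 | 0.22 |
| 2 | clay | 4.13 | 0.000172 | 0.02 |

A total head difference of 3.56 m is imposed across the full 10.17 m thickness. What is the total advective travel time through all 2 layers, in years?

26.1

With flow normal to the layers, continuity requires the same specific discharge q through every layer.
Σ(b_i/K_i) = 6.04/6.26 + 4.13/0.000172 = 24013 d.
q = Δh / Σ(b_i/K_i) = 3.56 / 24013 = 0.0001483 m/day.
In each layer the seepage velocity is v_i = q/n_i, so the layer transit time is t_i = b_i·n_i / q:
  layer 1 (medium sand): t_1 = 6.04 × 0.22 / 0.0001483 = 8963 d
  layer 2 (clay): t_2 = 4.13 × 0.02 / 0.0001483 = 557.1 d
Total t = Σ t_i = 9520 days = 26.06 years.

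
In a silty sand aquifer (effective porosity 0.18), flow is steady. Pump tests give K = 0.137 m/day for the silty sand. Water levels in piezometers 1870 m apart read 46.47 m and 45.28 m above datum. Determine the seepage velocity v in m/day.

Hydraulic gradient i = (46.47 − 45.28) / 1870 = 1.19 / 1870 = 0.0006364.
Darcy flux q = K · i = 0.1370 × 0.0006364 = 8.718e-05 m/day.
Seepage velocity v = q / n_e = 8.718e-05 / 0.18 = 0.0004843 m/day.

0.000484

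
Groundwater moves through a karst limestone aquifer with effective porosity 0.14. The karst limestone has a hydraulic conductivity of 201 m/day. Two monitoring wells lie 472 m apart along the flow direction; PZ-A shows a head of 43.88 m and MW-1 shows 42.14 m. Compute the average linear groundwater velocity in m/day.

Hydraulic gradient i = (43.88 − 42.14) / 472 = 1.74 / 472 = 0.003686.
Darcy flux q = K · i = 201.0 × 0.003686 = 0.7410 m/day.
Seepage velocity v = q / n_e = 0.7410 / 0.14 = 5.293 m/day.

5.29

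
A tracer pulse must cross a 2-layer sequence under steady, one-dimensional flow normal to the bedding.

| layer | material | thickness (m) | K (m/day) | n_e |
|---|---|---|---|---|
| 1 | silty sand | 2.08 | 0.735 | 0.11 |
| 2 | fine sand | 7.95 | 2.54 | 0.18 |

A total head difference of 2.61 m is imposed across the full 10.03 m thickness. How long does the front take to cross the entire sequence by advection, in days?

With flow normal to the layers, continuity requires the same specific discharge q through every layer.
Σ(b_i/K_i) = 2.08/0.735 + 7.95/2.54 = 5.960 d.
q = Δh / Σ(b_i/K_i) = 2.61 / 5.960 = 0.4379 m/day.
In each layer the seepage velocity is v_i = q/n_i, so the layer transit time is t_i = b_i·n_i / q:
  layer 1 (silty sand): t_1 = 2.08 × 0.11 / 0.4379 = 0.5225 d
  layer 2 (fine sand): t_2 = 7.95 × 0.18 / 0.4379 = 3.268 d
Total t = Σ t_i = 3.790 days.

3.79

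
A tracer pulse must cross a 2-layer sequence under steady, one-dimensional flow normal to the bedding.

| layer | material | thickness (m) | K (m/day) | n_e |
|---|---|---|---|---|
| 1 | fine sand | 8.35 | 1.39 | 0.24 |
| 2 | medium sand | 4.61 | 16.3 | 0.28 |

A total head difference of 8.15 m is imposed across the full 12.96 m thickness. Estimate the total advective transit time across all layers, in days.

With flow normal to the layers, continuity requires the same specific discharge q through every layer.
Σ(b_i/K_i) = 8.35/1.39 + 4.61/16.3 = 6.290 d.
q = Δh / Σ(b_i/K_i) = 8.15 / 6.290 = 1.296 m/day.
In each layer the seepage velocity is v_i = q/n_i, so the layer transit time is t_i = b_i·n_i / q:
  layer 1 (fine sand): t_1 = 8.35 × 0.24 / 1.296 = 1.547 d
  layer 2 (medium sand): t_2 = 4.61 × 0.28 / 1.296 = 0.9962 d
Total t = Σ t_i = 2.543 days.

2.54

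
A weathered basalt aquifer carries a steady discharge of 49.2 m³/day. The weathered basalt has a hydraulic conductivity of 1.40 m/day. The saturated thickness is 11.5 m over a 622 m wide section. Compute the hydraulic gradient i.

0.00491

Cross-sectional area A = 622 × 11.5 = 7153 m².
From Q = K·A·i, i = Q / (K·A) = 49.2 / (1.400 × 7153) = 0.004913.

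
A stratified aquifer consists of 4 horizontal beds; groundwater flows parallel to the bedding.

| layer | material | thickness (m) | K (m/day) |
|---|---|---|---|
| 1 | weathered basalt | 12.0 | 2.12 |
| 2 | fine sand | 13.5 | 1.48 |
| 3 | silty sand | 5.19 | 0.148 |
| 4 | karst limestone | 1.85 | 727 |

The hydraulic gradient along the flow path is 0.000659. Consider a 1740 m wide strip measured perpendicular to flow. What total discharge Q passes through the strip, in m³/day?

1600

Flow is parallel to layering, so each bed carries its own Darcy discharge and the transmissivities add.
Σ(K_i·b_i) = 2.12×12.0 + 1.48×13.5 + 0.148×5.19 + 727×1.85 = 1391 m²/day.
Hydraulic gradient i = 0.000659.
Q = Σ(K_i·b_i) · W · i = 1391 × 1740 × 0.0006590 = 1595 m³/day.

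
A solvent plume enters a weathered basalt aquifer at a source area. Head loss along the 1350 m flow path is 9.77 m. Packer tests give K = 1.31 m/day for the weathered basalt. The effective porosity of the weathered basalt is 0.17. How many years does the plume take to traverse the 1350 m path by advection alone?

Hydraulic gradient i = Δh / L = 9.77 / 1350 = 0.007237.
Darcy flux q = K · i = 1.310 × 0.007237 = 0.009481 m/day.
Seepage velocity v = q / n_e = 0.009481 / 0.17 = 0.05577 m/day.
Travel time t = L / v = 1350 / 0.05577 = 24208 days = 66.28 years.

66.3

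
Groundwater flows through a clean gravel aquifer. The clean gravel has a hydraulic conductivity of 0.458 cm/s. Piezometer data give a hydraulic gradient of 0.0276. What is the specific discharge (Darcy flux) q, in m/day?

Convert K: 0.458 cm/s × 864 = 395.7 m/day.
Hydraulic gradient i = 0.0276.
Specific discharge q = K · i = 395.7 × 0.02760 = 10.92 m/day.

10.9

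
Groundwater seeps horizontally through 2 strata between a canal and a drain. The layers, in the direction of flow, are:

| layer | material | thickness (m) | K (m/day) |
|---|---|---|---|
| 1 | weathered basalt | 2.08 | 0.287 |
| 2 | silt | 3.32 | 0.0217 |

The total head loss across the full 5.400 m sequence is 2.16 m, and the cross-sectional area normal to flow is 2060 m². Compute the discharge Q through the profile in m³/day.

27.8

Flow is perpendicular to layering, so the layers act in series and the equivalent K is the thickness-weighted harmonic mean.
Total thickness L = 2.08 + 3.32 = 5.400 m.
Σ(b_i/K_i) = 2.08/0.287 + 3.32/0.0217 = 160.2 d.
K_eq = L / Σ(b_i/K_i) = 5.400 / 160.2 = 0.03370 m/day.
Q = K_eq · A · (Δh/L) = 0.03370 × 2060 × (2.16/5.400) = 27.77 m³/day.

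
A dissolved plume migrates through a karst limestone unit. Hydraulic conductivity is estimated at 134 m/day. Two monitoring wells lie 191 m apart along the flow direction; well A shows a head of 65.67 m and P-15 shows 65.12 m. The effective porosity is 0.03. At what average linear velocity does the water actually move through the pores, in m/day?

12.9

Hydraulic gradient i = (65.67 − 65.12) / 191 = 0.55 / 191 = 0.002880.
Darcy flux q = K · i = 134.0 × 0.002880 = 0.3859 m/day.
Seepage velocity v = q / n_e = 0.3859 / 0.03 = 12.86 m/day.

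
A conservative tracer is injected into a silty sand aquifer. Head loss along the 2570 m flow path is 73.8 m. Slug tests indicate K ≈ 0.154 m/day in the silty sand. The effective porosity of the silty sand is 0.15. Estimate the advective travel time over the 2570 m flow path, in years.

239

Hydraulic gradient i = Δh / L = 73.8 / 2570 = 0.02872.
Darcy flux q = K · i = 0.1540 × 0.02872 = 0.004422 m/day.
Seepage velocity v = q / n_e = 0.004422 / 0.15 = 0.02948 m/day.
Travel time t = L / v = 2570 / 0.02948 = 87173 days = 238.7 years.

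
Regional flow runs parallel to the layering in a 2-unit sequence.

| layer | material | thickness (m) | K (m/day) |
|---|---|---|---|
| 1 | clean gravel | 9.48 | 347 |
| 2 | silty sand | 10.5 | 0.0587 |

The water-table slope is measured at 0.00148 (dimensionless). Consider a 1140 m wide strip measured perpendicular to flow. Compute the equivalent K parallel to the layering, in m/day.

165

Flow is parallel to layering, so each bed carries its own Darcy discharge and the transmissivities add.
Σ(K_i·b_i) = 347×9.48 + 0.0587×10.5 = 3290 m²/day.
Total thickness b = 19.98 m, so K_eq = Σ(K_i·b_i)/b = 164.7 m/day.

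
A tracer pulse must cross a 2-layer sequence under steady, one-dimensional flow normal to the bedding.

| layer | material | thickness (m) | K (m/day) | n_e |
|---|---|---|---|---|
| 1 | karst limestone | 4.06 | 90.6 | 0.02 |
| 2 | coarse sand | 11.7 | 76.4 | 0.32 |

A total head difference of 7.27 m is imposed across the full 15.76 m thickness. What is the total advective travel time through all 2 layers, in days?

With flow normal to the layers, continuity requires the same specific discharge q through every layer.
Σ(b_i/K_i) = 4.06/90.6 + 11.7/76.4 = 0.1980 d.
q = Δh / Σ(b_i/K_i) = 7.27 / 0.1980 = 36.73 m/day.
In each layer the seepage velocity is v_i = q/n_i, so the layer transit time is t_i = b_i·n_i / q:
  layer 1 (karst limestone): t_1 = 4.06 × 0.02 / 36.73 = 0.002211 d
  layer 2 (coarse sand): t_2 = 11.7 × 0.32 / 36.73 = 0.1019 d
Total t = Σ t_i = 0.1042 days.

0.104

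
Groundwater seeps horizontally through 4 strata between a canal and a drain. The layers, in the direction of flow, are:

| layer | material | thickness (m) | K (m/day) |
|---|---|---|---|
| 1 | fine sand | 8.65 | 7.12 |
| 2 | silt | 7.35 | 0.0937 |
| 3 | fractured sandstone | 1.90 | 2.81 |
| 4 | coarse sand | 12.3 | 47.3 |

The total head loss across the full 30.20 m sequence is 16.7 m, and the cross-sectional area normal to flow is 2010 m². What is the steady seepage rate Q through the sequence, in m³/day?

Flow is perpendicular to layering, so the layers act in series and the equivalent K is the thickness-weighted harmonic mean.
Total thickness L = 8.65 + 7.35 + 1.90 + 12.3 = 30.20 m.
Σ(b_i/K_i) = 8.65/7.12 + 7.35/0.0937 + 1.90/2.81 + 12.3/47.3 = 80.59 d.
K_eq = L / Σ(b_i/K_i) = 30.20 / 80.59 = 0.3747 m/day.
Q = K_eq · A · (Δh/L) = 0.3747 × 2010 × (16.7/30.20) = 416.5 m³/day.

417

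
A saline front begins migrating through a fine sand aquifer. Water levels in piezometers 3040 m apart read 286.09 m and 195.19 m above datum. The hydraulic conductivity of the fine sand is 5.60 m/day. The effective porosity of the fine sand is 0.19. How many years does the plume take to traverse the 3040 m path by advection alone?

9.44

Hydraulic gradient i = (286.09 − 195.19) / 3040 = 90.9 / 3040 = 0.02990.
Darcy flux q = K · i = 5.600 × 0.02990 = 0.1674 m/day.
Seepage velocity v = q / n_e = 0.1674 / 0.19 = 0.8813 m/day.
Travel time t = L / v = 3040 / 0.8813 = 3449 days = 9.444 years.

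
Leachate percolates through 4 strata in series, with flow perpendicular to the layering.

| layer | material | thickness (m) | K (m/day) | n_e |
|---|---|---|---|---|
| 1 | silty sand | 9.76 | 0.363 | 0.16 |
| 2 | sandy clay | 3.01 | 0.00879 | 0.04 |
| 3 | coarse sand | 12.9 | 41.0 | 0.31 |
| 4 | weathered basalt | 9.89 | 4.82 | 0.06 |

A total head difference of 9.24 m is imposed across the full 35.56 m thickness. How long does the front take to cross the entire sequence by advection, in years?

0.691

With flow normal to the layers, continuity requires the same specific discharge q through every layer.
Σ(b_i/K_i) = 9.76/0.363 + 3.01/0.00879 + 12.9/41.0 + 9.89/4.82 = 371.7 d.
q = Δh / Σ(b_i/K_i) = 9.24 / 371.7 = 0.02486 m/day.
In each layer the seepage velocity is v_i = q/n_i, so the layer transit time is t_i = b_i·n_i / q:
  layer 1 (silty sand): t_1 = 9.76 × 0.16 / 0.02486 = 62.82 d
  layer 2 (sandy clay): t_2 = 3.01 × 0.04 / 0.02486 = 4.843 d
  layer 3 (coarse sand): t_3 = 12.9 × 0.31 / 0.02486 = 160.9 d
  layer 4 (weathered basalt): t_4 = 9.89 × 0.06 / 0.02486 = 23.87 d
Total t = Σ t_i = 252.4 days = 0.6910 years.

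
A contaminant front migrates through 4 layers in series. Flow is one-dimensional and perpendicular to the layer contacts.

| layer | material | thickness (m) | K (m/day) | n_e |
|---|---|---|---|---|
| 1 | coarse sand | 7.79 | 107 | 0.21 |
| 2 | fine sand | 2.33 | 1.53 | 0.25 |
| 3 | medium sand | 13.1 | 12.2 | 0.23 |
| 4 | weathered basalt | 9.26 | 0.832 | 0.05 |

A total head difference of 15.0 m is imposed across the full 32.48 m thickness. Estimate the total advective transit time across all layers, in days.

5.24

With flow normal to the layers, continuity requires the same specific discharge q through every layer.
Σ(b_i/K_i) = 7.79/107 + 2.33/1.53 + 13.1/12.2 + 9.26/0.832 = 13.80 d.
q = Δh / Σ(b_i/K_i) = 15.0 / 13.80 = 1.087 m/day.
In each layer the seepage velocity is v_i = q/n_i, so the layer transit time is t_i = b_i·n_i / q:
  layer 1 (coarse sand): t_1 = 7.79 × 0.21 / 1.087 = 1.505 d
  layer 2 (fine sand): t_2 = 2.33 × 0.25 / 1.087 = 0.5359 d
  layer 3 (medium sand): t_3 = 13.1 × 0.23 / 1.087 = 2.772 d
  layer 4 (weathered basalt): t_4 = 9.26 × 0.05 / 1.087 = 0.4259 d
Total t = Σ t_i = 5.239 days.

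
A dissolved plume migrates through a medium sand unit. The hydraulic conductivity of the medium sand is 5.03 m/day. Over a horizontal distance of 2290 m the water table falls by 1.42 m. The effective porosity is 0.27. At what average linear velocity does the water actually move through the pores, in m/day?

0.0116

Hydraulic gradient i = Δh / L = 1.42 / 2290 = 0.0006201.
Darcy flux q = K · i = 5.030 × 0.0006201 = 0.003119 m/day.
Seepage velocity v = q / n_e = 0.003119 / 0.27 = 0.01155 m/day.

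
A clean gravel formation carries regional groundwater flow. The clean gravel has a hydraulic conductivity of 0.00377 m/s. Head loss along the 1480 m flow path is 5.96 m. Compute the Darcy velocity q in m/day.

1.31

Convert K: 0.00377 m/s × 86400 = 325.7 m/day.
Hydraulic gradient i = Δh / L = 5.96 / 1480 = 0.004027.
Specific discharge q = K · i = 325.7 × 0.004027 = 1.312 m/day.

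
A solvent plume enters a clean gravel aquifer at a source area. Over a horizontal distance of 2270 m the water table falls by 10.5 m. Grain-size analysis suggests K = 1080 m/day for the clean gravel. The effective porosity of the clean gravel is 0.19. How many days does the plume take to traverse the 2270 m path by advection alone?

86.3

Hydraulic gradient i = Δh / L = 10.5 / 2270 = 0.004626.
Darcy flux q = K · i = 1080 × 0.004626 = 4.996 m/day.
Seepage velocity v = q / n_e = 4.996 / 0.19 = 26.29 m/day.
Travel time t = L / v = 2270 / 26.29 = 86.34 days.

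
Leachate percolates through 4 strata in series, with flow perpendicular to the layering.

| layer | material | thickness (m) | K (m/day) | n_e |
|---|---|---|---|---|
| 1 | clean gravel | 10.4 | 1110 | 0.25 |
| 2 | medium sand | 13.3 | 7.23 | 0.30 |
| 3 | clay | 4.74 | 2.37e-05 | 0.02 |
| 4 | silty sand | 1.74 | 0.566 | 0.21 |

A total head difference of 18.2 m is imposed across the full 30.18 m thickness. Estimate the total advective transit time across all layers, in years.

With flow normal to the layers, continuity requires the same specific discharge q through every layer.
Σ(b_i/K_i) = 10.4/1110 + 13.3/7.23 + 4.74/2.37e-05 + 1.74/0.566 = 2.000e+05 d.
q = Δh / Σ(b_i/K_i) = 18.2 / 2.000e+05 = 9.100e-05 m/day.
In each layer the seepage velocity is v_i = q/n_i, so the layer transit time is t_i = b_i·n_i / q:
  layer 1 (clean gravel): t_1 = 10.4 × 0.25 / 9.100e-05 = 28572 d
  layer 2 (medium sand): t_2 = 13.3 × 0.30 / 9.100e-05 = 43847 d
  layer 3 (clay): t_3 = 4.74 × 0.02 / 9.100e-05 = 1042 d
  layer 4 (silty sand): t_4 = 1.74 × 0.21 / 9.100e-05 = 4015 d
Total t = Σ t_i = 77477 days = 212.1 years.

212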